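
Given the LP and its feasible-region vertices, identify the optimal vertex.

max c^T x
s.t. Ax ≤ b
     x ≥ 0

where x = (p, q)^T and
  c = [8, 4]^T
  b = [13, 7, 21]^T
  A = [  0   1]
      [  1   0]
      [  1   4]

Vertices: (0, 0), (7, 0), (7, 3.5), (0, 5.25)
Evaluating z = 8p + 4q at each vertex:
  (0, 0): z = 0
  (7, 0): z = 56
  (7, 3.5): z = 70
  (0, 5.25): z = 21

The largest value is z = 70, attained at (7, 3.5).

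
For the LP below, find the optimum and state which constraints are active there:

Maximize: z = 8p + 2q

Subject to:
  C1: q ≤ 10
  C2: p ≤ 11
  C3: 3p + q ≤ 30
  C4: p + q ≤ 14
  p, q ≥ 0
Optimal: p = 10, q = 0
Binding: C3, q ≥ 0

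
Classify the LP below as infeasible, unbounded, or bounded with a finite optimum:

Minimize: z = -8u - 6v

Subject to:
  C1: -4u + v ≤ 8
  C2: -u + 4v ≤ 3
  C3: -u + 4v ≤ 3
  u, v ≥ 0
Feasible point: (0, 0) satisfies every constraint, so the LP is feasible.
Direction d = (1, 0): for each constraint row a, a·d ≤ 0 —
  (-4)(1) + (1)(0) = -4 ≤ 0
  (-1)(1) + (4)(0) = -1 ≤ 0
  (-1)(1) + (4)(0) = -1 ≤ 0
and d ≥ 0, so (0, 0) + t·d stays feasible for every t ≥ 0. Along this ray z = -8u - 6v changes by -8 per unit t, so z → −∞.

Unbounded — the objective can decrease without bound over the feasible region.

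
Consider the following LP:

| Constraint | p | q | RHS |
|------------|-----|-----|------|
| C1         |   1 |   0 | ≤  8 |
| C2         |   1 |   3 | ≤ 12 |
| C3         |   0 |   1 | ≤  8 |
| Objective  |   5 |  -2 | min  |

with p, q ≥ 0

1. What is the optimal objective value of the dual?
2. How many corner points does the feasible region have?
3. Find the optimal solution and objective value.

1. -8 (by strong duality, equal to the primal optimum)
2. 4
3. p = 0, q = 4, z = -8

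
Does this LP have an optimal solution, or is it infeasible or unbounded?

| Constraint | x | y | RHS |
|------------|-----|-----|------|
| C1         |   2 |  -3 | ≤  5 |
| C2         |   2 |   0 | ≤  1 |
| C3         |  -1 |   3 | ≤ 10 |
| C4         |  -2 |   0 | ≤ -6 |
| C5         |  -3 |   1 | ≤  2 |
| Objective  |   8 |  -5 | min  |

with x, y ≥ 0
C2 requires 2x ≤ 1, while C4 (-2x ≤ -6) is equivalent to 2x ≥ 6. Together they would need 6 ≤ 2x ≤ 1, which is impossible since 6 > 1. No point satisfies all constraints.

Infeasible: no point satisfies all constraints simultaneously.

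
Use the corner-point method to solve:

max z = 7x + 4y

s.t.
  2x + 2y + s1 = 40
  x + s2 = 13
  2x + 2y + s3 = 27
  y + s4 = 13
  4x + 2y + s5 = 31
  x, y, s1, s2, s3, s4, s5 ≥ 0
x = 2, y = 11.5, z = 60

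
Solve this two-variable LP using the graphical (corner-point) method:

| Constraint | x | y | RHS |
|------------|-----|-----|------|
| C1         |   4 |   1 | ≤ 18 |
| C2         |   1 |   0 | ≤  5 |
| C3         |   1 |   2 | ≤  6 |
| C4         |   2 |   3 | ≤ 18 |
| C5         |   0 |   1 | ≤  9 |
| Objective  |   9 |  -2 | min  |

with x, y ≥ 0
Each vertex is the intersection of two constraint boundaries that also satisfies all remaining constraints:
  x = 0 and y = 0 → (0, 0)
  4x + y = 18 and y = 0 → (4.5, 0)
  4x + y = 18 and x + 2y = 6 → (4.286, 0.8571)
  x + 2y = 6 and x = 0 → (0, 3)

Evaluating z = 9x - 2y at each vertex:
  (0, 0): z = 0
  (4.5, 0): z = 40.5
  (4.286, 0.8571): z = 36.86
  (0, 3): z = -6

The minimum is at (0, 3) with z = -6.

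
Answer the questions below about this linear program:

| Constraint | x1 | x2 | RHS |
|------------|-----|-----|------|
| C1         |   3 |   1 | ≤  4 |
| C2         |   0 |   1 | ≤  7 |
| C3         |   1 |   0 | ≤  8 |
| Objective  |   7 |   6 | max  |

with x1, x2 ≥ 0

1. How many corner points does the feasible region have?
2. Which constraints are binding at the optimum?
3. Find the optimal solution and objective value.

1. 3
2. C1, x1 ≥ 0
3. x1 = 0, x2 = 4, z = 24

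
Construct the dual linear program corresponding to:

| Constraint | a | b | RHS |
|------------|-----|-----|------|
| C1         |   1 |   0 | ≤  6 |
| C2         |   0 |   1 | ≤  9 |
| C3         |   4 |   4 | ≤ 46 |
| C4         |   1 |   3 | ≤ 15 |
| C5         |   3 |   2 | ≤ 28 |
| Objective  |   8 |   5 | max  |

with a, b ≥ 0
Minimize: z = 6y1 + 9y2 + 46y3 + 15y4 + 28y5

Subject to:
  C1: -y1 - 4y3 - y4 - 3y5 ≤ -8
  C2: -y2 - 4y3 - 3y4 - 2y5 ≤ -5
  y1, y2, y3, y4, y5 ≥ 0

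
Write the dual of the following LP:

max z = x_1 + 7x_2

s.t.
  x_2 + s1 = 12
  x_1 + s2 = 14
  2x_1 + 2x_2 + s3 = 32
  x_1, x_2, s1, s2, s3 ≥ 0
Minimize: z = 12y1 + 14y2 + 32y3

Subject to:
  C1: -y2 - 2y3 ≤ -1
  C2: -y1 - 2y3 ≤ -7
  y1, y2, y3 ≥ 0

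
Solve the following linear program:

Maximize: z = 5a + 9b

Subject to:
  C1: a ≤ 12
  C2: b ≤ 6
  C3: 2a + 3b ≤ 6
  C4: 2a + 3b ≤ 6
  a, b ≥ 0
Each vertex is the intersection of two constraint boundaries that also satisfies all remaining constraints:
  a = 0 and b = 0 → (0, 0)
  2a + 3b = 6 and b = 0 → (3, 0)
  2a + 3b = 6 and a = 0 → (0, 2)

Evaluating z = 5a + 9b at each vertex:
  (0, 0): z = 0
  (3, 0): z = 15
  (0, 2): z = 18

The maximum is at (0, 2) with z = 18.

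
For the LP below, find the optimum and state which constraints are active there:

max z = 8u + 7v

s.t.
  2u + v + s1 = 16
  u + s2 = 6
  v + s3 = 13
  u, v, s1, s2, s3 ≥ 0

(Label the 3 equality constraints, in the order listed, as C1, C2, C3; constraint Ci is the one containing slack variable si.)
Optimal: u = 1.5, v = 13
Slack at optimum:
  C1: slack = 0 (binding)
  C2: slack = 4.5
  C3: slack = 0 (binding)
  u ≥ 0: u = 1.5
  v ≥ 0: v = 13
Binding constraints: C1, C3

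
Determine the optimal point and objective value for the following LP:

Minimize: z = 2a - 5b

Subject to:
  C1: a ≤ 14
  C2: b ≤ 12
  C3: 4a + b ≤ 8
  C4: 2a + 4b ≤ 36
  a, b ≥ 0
Each vertex is the intersection of two constraint boundaries that also satisfies all remaining constraints:
  a = 0 and b = 0 → (0, 0)
  4a + b = 8 and b = 0 → (2, 0)
  4a + b = 8 and a = 0 → (0, 8)

Evaluating z = 2a - 5b at each vertex:
  (0, 0): z = 0
  (2, 0): z = 4
  (0, 8): z = -40

The minimum is at (0, 8) with z = -40.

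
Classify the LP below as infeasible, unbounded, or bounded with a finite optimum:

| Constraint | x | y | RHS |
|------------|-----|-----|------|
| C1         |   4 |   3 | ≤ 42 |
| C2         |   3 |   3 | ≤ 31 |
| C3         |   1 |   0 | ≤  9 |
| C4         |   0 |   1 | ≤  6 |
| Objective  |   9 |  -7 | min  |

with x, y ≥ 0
The point (0, 6) satisfies every constraint, so the LP is feasible; the constraints give x ≤ 9 and y ≤ 6, which with x, y ≥ 0 keep the feasible region inside a bounded box. A feasible, bounded LP attains a finite optimum at a vertex.

Feasible with finite optimum z* = -42 at (0, 6).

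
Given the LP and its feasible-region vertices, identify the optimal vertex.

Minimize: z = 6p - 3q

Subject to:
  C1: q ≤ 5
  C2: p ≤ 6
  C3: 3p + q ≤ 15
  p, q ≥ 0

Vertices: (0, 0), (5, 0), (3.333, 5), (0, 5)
Evaluating z = 6p - 3q at each vertex:
  (0, 0): z = 0
  (5, 0): z = 30
  (3.333, 5): z = 5
  (0, 5): z = -15

The smallest value is z = -15, attained at (0, 5).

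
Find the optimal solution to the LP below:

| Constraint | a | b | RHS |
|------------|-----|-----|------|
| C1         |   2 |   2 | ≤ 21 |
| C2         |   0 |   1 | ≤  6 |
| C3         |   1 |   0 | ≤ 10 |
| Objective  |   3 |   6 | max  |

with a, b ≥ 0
Each vertex is the intersection of two constraint boundaries that also satisfies all remaining constraints:
  a = 0 and b = 0 → (0, 0)
  a = 10 and b = 0 → (10, 0)
  2a + 2b = 21 and a = 10 → (10, 0.5)
  2a + 2b = 21 and b = 6 → (4.5, 6)
  b = 6 and a = 0 → (0, 6)

Evaluating z = 3a + 6b at each vertex:
  (0, 0): z = 0
  (10, 0): z = 30
  (10, 0.5): z = 33
  (4.5, 6): z = 49.5
  (0, 6): z = 36

The maximum is at (4.5, 6) with z = 49.5.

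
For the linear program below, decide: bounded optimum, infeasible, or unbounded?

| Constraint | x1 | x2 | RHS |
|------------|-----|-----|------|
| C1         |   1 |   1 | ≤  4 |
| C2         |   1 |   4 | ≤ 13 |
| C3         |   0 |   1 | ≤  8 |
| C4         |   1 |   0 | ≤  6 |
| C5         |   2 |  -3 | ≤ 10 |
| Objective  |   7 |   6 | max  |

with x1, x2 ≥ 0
The point (4, 0) satisfies every constraint, so the LP is feasible; the constraints give x1 ≤ 6 and x2 ≤ 8, which with x1, x2 ≥ 0 keep the feasible region inside a bounded box. A feasible, bounded LP attains a finite optimum at a vertex.

Evaluating z = 7x1 + 6x2 at each vertex:
  (0, 0): z = 0
  (4, 0): z = 28
  (1, 3): z = 25
  (0, 3.25): z = 19.5

The LP has an optimal solution: (4, 0) with z = 28.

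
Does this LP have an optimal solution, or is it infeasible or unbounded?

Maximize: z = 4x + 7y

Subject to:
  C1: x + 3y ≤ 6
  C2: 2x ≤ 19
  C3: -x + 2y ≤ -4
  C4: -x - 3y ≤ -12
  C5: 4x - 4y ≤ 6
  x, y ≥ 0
C1 requires x + 3y ≤ 6, while C4 (-x - 3y ≤ -12) is equivalent to x + 3y ≥ 12. Together they would need 12 ≤ x + 3y ≤ 6, which is impossible since 12 > 6. No point satisfies all constraints.

Infeasible: no point satisfies all constraints simultaneously.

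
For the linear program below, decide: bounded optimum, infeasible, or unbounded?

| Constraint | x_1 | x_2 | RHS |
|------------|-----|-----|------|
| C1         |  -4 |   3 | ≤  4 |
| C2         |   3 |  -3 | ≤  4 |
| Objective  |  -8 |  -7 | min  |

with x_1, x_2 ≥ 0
Feasible point: (0, 0) satisfies every constraint, so the LP is feasible.
Direction d = (1, 1): for each constraint row a, a·d ≤ 0 —
  (-4)(1) + (3)(1) = -1 ≤ 0
  (3)(1) + (-3)(1) = 0 ≤ 0
and d ≥ 0, so (0, 0) + t·d stays feasible for every t ≥ 0. Along this ray z = -8x_1 - 7x_2 changes by -15 per unit t, so z → −∞.

The LP is unbounded; z can be made arbitrarily small.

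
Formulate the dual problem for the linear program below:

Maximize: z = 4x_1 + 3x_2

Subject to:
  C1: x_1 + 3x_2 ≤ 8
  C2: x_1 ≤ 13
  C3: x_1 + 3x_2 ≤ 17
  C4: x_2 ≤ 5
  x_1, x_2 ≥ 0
Minimize: z = 8y1 + 13y2 + 17y3 + 5y4

Subject to:
  C1: -y1 - y2 - y3 ≤ -4
  C2: -3y1 - 3y3 - y4 ≤ -3
  y1, y2, y3, y4 ≥ 0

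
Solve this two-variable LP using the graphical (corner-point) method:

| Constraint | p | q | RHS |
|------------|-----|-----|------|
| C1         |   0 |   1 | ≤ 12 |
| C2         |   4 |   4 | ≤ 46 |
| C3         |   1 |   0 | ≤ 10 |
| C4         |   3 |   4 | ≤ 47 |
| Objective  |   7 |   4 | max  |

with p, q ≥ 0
p = 10, q = 1.5, z = 76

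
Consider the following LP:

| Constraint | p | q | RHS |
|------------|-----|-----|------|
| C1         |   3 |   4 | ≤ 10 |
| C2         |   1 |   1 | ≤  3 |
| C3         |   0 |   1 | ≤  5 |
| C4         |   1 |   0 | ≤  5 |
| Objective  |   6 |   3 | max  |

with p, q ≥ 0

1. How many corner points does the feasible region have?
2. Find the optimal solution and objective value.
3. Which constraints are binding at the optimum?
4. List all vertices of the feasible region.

1. 4
2. p = 3, q = 0, z = 18
3. C2, q ≥ 0
4. (0, 0), (3, 0), (2, 1), (0, 2.5)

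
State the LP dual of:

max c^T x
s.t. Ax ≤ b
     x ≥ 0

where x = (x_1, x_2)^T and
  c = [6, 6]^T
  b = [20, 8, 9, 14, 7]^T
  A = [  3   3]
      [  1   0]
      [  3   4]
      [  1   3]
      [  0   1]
Minimize: z = 20y1 + 8y2 + 9y3 + 14y4 + 7y5

Subject to:
  C1: -3y1 - y2 - 3y3 - y4 ≤ -6
  C2: -3y1 - 4y3 - 3y4 - y5 ≤ -6
  y1, y2, y3, y4, y5 ≥ 0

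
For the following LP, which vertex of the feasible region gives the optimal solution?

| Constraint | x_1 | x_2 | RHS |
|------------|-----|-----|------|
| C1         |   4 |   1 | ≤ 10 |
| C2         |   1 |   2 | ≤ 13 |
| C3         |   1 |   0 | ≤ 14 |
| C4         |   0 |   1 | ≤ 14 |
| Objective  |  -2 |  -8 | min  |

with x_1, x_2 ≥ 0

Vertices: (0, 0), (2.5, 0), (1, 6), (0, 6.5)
Evaluating z = -2x_1 - 8x_2 at each vertex:
  (0, 0): z = 0
  (2.5, 0): z = -5
  (1, 6): z = -50
  (0, 6.5): z = -52

The smallest value is z = -52, attained at (0, 6.5).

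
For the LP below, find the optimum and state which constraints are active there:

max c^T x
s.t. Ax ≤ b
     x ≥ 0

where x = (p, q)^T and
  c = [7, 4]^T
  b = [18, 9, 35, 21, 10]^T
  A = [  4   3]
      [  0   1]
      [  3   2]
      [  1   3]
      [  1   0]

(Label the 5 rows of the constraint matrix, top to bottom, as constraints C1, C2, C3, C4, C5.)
Optimal: p = 4.5, q = 0
Slack at optimum:
  C1: slack = 0 (binding)
  C2: slack = 9
  C3: slack = 21.5
  C4: slack = 16.5
  C5: slack = 5.5
  p ≥ 0: p = 4.5
  q ≥ 0: q = 0 (binding)
Binding constraints: C1, q ≥ 0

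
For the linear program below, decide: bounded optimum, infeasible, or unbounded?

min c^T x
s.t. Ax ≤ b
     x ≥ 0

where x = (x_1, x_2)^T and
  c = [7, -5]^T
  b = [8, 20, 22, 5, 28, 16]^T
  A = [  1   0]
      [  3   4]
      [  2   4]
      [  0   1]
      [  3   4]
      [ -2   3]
The point (0, 5) satisfies every constraint, so the LP is feasible; the constraints give x_1 ≤ 8 and x_2 ≤ 5, which with x_1, x_2 ≥ 0 keep the feasible region inside a bounded box. A feasible, bounded LP attains a finite optimum at a vertex.

Evaluating z = 7x_1 - 5x_2 at each vertex:
  (0, 0): z = 0
  (6.667, 0): z = 46.67
  (0, 5): z = -25

Feasible with finite optimum z* = -25 at (0, 5).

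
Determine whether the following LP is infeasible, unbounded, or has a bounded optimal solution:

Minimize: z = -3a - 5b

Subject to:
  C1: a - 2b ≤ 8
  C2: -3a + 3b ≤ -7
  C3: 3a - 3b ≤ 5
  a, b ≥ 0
C3 requires 3a - 3b ≤ 5, while C2 (-3a + 3b ≤ -7) is equivalent to 3a - 3b ≥ 7. Together they would need 7 ≤ 3a - 3b ≤ 5, which is impossible since 7 > 5. No point satisfies all constraints.

Infeasible — the constraint set is empty.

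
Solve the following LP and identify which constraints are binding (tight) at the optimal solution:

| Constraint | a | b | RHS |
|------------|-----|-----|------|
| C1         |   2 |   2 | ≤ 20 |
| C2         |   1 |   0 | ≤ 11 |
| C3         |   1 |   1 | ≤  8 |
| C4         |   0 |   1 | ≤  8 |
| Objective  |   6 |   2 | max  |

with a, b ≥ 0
Optimal: a = 8, b = 0
Slack at optimum:
  C1: slack = 4
  C2: slack = 3
  C3: slack = 0 (binding)
  C4: slack = 8
  a ≥ 0: a = 8
  b ≥ 0: b = 0 (binding)
Binding constraints: C3, b ≥ 0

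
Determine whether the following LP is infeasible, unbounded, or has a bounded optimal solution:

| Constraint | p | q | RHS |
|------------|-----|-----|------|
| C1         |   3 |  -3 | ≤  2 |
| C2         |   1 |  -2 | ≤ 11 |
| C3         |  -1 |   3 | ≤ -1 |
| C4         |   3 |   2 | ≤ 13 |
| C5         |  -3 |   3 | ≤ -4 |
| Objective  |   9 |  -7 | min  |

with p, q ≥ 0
C1 requires 3p - 3q ≤ 2, while C5 (-3p + 3q ≤ -4) is equivalent to 3p - 3q ≥ 4. Together they would need 4 ≤ 3p - 3q ≤ 2, which is impossible since 4 > 2. No point satisfies all constraints.

Infeasible — the constraint set is empty.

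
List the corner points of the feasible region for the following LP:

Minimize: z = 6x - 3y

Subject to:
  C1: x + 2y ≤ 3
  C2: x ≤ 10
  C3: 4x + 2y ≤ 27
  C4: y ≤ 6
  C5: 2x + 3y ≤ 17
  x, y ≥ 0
Each vertex is the intersection of two constraint boundaries that also satisfies all remaining constraints:
  x = 0 and y = 0 → (0, 0)
  x + 2y = 3 and y = 0 → (3, 0)
  x + 2y = 3 and x = 0 → (0, 1.5)

Vertices: (0, 0), (3, 0), (0, 1.5)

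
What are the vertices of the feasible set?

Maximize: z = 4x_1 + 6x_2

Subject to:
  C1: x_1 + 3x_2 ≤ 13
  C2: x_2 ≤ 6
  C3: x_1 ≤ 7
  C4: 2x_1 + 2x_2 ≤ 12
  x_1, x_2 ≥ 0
Each vertex is the intersection of two constraint boundaries that also satisfies all remaining constraints:
  x_1 = 0 and x_2 = 0 → (0, 0)
  2x_1 + 2x_2 = 12 and x_2 = 0 → (6, 0)
  x_1 + 3x_2 = 13 and 2x_1 + 2x_2 = 12 → (2.5, 3.5)
  x_1 + 3x_2 = 13 and x_1 = 0 → (0, 4.333)

Vertices: (0, 0), (6, 0), (2.5, 3.5), (0, 4.333)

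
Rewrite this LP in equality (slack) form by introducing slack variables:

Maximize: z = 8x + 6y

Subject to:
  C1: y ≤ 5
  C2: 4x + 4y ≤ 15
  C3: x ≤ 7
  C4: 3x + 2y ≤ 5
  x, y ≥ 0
max z = 8x + 6y

s.t.
  y + s1 = 5
  4x + 4y + s2 = 15
  x + s3 = 7
  3x + 2y + s4 = 5
  x, y, s1, s2, s3, s4 ≥ 0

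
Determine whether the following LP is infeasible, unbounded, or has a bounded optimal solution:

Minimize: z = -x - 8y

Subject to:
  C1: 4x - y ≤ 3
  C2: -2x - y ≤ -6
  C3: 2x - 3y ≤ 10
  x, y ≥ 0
Feasible point: (1, 4) satisfies every constraint, so the LP is feasible.
Direction d = (0, 1): for each constraint row a, a·d ≤ 0 —
  (4)(0) + (-1)(1) = -1 ≤ 0
  (-2)(0) + (-1)(1) = -1 ≤ 0
  (2)(0) + (-3)(1) = -3 ≤ 0
and d ≥ 0, so (1, 4) + t·d stays feasible for every t ≥ 0. Along this ray z = -x - 8y changes by -8 per unit t, so z → −∞.

The LP is unbounded; z can be made arbitrarily small.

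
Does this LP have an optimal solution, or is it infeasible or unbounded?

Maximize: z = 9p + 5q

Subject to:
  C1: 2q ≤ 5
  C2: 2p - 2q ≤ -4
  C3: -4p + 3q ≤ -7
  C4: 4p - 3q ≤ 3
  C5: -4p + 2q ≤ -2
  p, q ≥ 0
C4 requires 4p - 3q ≤ 3, while C3 (-4p + 3q ≤ -7) is equivalent to 4p - 3q ≥ 7. Together they would need 7 ≤ 4p - 3q ≤ 3, which is impossible since 7 > 3. No point satisfies all constraints.

The feasible region is empty; the LP is infeasible.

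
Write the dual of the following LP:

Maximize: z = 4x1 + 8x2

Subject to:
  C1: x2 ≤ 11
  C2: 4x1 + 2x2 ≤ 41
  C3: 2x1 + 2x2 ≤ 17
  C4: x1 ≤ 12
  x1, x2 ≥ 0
Minimize: z = 11y1 + 41y2 + 17y3 + 12y4

Subject to:
  C1: -4y2 - 2y3 - y4 ≤ -4
  C2: -y1 - 2y2 - 2y3 ≤ -8
  y1, y2, y3, y4 ≥ 0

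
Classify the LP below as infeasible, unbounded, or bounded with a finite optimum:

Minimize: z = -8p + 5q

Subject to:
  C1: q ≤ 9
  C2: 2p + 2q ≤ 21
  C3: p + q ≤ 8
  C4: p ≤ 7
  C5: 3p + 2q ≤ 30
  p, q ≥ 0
The point (7, 0) satisfies every constraint, so the LP is feasible; the constraints give p ≤ 7 and q ≤ 9, which with p, q ≥ 0 keep the feasible region inside a bounded box. A feasible, bounded LP attains a finite optimum at a vertex.

Bounded optimum: z* = -56 at (7, 0).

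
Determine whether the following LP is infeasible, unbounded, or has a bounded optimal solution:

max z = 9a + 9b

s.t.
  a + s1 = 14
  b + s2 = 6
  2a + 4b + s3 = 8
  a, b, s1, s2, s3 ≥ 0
The point (4, 0) satisfies every constraint, so the LP is feasible; the constraints give a ≤ 14 and b ≤ 6, which with a, b ≥ 0 keep the feasible region inside a bounded box. A feasible, bounded LP attains a finite optimum at a vertex.

Feasible with finite optimum z* = 36 at (4, 0).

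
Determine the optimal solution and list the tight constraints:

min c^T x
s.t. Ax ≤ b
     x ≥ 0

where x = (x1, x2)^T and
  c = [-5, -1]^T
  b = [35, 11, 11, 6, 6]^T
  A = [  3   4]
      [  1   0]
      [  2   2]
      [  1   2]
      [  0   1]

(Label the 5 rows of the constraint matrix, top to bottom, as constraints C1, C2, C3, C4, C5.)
Optimal: x1 = 5.5, x2 = 0
Binding: C3, x2 ≥ 0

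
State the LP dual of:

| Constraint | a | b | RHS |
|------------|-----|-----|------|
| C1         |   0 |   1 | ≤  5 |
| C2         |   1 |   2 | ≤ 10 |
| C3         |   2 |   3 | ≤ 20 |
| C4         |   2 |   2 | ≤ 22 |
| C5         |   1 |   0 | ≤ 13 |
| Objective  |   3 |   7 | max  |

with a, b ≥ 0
Minimize: z = 5y1 + 10y2 + 20y3 + 22y4 + 13y5

Subject to:
  C1: -y2 - 2y3 - 2y4 - y5 ≤ -3
  C2: -y1 - 2y2 - 3y3 - 2y4 ≤ -7
  y1, y2, y3, y4, y5 ≥ 0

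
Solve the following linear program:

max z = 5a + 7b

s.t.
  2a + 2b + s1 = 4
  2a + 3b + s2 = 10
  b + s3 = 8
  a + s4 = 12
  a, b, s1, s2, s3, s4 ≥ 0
Each vertex is the intersection of two constraint boundaries that also satisfies all remaining constraints:
  a = 0 and b = 0 → (0, 0)
  2a + 2b = 4 and b = 0 → (2, 0)
  2a + 2b = 4 and a = 0 → (0, 2)

Evaluating z = 5a + 7b at each vertex:
  (0, 0): z = 0
  (2, 0): z = 10
  (0, 2): z = 14

The maximum is at (0, 2) with z = 14.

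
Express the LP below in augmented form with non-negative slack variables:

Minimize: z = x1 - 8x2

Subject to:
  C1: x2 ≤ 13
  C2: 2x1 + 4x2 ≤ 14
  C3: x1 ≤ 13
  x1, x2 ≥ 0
min z = x1 - 8x2

s.t.
  x2 + s1 = 13
  2x1 + 4x2 + s2 = 14
  x1 + s3 = 13
  x1, x2, s1, s2, s3 ≥ 0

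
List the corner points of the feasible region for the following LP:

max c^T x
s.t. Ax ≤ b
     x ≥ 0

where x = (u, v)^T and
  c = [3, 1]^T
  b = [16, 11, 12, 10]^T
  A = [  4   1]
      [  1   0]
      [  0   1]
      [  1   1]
Each vertex is the intersection of two constraint boundaries that also satisfies all remaining constraints:
  u = 0 and v = 0 → (0, 0)
  4u + v = 16 and v = 0 → (4, 0)
  4u + v = 16 and u + v = 10 → (2, 8)
  u + v = 10 and u = 0 → (0, 10)

Vertices: (0, 0), (4, 0), (2, 8), (0, 10)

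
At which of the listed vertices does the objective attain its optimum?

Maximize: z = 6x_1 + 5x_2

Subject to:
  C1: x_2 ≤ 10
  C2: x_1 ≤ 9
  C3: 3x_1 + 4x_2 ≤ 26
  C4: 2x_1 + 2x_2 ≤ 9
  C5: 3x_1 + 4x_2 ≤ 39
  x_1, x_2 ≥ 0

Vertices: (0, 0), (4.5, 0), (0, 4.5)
Evaluating z = 6x_1 + 5x_2 at each vertex:
  (0, 0): z = 0
  (4.5, 0): z = 27
  (0, 4.5): z = 22.5

The largest value is z = 27, attained at (4.5, 0).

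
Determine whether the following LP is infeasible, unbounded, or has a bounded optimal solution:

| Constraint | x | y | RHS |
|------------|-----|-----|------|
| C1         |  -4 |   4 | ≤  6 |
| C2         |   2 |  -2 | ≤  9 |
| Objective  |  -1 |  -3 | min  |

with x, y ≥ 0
Feasible point: (0, 0) satisfies every constraint, so the LP is feasible.
Direction d = (1, 1): for each constraint row a, a·d ≤ 0 —
  (-4)(1) + (4)(1) = 0 ≤ 0
  (2)(1) + (-2)(1) = 0 ≤ 0
and d ≥ 0, so (0, 0) + t·d stays feasible for every t ≥ 0. Along this ray z = -x - 3y changes by -4 per unit t, so z → −∞.

Unbounded: there is a feasible ray along which z → −∞.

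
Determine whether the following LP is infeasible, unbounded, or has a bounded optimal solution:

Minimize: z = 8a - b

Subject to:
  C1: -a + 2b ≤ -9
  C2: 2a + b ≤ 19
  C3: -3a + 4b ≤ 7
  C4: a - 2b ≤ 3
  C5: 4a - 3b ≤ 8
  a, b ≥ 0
C4 requires a - 2b ≤ 3, while C1 (-a + 2b ≤ -9) is equivalent to a - 2b ≥ 9. Together they would need 9 ≤ a - 2b ≤ 3, which is impossible since 9 > 3. No point satisfies all constraints.

Infeasible — the constraint set is empty.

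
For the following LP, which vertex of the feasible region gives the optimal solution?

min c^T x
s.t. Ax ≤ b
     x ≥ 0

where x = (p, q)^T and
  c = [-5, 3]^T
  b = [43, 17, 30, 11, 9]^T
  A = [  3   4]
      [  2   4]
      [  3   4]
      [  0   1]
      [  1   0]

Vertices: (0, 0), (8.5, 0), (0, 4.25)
Evaluating z = -5p + 3q at each vertex:
  (0, 0): z = 0
  (8.5, 0): z = -42.5
  (0, 4.25): z = 12.75

The smallest value is z = -42.5, attained at (8.5, 0).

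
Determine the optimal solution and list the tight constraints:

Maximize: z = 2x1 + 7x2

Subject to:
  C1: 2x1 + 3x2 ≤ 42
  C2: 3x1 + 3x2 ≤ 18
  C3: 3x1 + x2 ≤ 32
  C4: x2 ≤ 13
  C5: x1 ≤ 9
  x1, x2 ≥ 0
Optimal: x1 = 0, x2 = 6
Slack at optimum:
  C1: slack = 24
  C2: slack = 0 (binding)
  C3: slack = 26
  C4: slack = 7
  C5: slack = 9
  x1 ≥ 0: x1 = 0 (binding)
  x2 ≥ 0: x2 = 6
Binding constraints: C2, x1 ≥ 0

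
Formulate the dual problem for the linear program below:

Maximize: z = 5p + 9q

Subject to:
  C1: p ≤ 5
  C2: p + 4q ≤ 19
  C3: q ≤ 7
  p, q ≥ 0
Minimize: z = 5y1 + 19y2 + 7y3

Subject to:
  C1: -y1 - y2 ≤ -5
  C2: -4y2 - y3 ≤ -9
  y1, y2, y3 ≥ 0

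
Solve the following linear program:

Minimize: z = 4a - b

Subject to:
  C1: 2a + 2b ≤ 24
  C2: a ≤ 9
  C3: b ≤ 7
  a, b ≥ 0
a = 0, b = 7, z = -7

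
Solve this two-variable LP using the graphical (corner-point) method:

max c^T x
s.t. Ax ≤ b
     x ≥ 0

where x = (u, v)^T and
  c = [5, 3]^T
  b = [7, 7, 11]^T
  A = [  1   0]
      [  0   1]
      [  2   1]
u = 2, v = 7, z = 31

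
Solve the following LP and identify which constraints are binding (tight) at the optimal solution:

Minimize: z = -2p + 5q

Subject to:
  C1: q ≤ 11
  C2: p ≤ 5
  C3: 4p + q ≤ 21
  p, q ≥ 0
Optimal: p = 5, q = 0
Slack at optimum:
  C1: slack = 11
  C2: slack = 0 (binding)
  C3: slack = 1
  p ≥ 0: p = 5
  q ≥ 0: q = 0 (binding)
Binding constraints: C2, q ≥ 0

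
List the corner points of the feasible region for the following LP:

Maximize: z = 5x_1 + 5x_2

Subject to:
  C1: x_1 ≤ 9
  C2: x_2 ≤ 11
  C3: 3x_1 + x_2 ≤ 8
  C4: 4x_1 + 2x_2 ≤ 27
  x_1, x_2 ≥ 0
Each vertex is the intersection of two constraint boundaries that also satisfies all remaining constraints:
  x_1 = 0 and x_2 = 0 → (0, 0)
  3x_1 + x_2 = 8 and x_2 = 0 → (2.667, 0)
  3x_1 + x_2 = 8 and x_1 = 0 → (0, 8)

Vertices: (0, 0), (2.667, 0), (0, 8)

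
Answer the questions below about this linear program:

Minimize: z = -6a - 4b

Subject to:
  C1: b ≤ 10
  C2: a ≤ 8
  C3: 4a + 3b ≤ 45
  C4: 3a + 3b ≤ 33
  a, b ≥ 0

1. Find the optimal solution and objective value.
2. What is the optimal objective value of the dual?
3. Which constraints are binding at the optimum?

1. a = 8, b = 3, z = -60
2. -60 (by strong duality, equal to the primal optimum)
3. C2, C4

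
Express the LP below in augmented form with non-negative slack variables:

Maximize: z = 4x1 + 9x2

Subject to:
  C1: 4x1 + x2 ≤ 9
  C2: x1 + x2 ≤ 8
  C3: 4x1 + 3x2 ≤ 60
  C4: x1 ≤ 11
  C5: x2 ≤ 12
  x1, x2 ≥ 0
max z = 4x1 + 9x2

s.t.
  4x1 + x2 + s1 = 9
  x1 + x2 + s2 = 8
  4x1 + 3x2 + s3 = 60
  x1 + s4 = 11
  x2 + s5 = 12
  x1, x2, s1, s2, s3, s4, s5 ≥ 0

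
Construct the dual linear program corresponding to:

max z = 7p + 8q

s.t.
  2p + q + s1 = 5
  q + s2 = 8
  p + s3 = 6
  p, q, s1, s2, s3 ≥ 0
Minimize: z = 5y1 + 8y2 + 6y3

Subject to:
  C1: -2y1 - y3 ≤ -7
  C2: -y1 - y2 ≤ -8
  y1, y2, y3 ≥ 0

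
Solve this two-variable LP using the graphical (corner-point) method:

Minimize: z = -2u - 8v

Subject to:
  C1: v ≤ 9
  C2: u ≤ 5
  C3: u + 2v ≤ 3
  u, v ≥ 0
Each vertex is the intersection of two constraint boundaries that also satisfies all remaining constraints:
  u = 0 and v = 0 → (0, 0)
  u + 2v = 3 and v = 0 → (3, 0)
  u + 2v = 3 and u = 0 → (0, 1.5)

Evaluating z = -2u - 8v at each vertex:
  (0, 0): z = 0
  (3, 0): z = -6
  (0, 1.5): z = -12

The minimum is at (0, 1.5) with z = -12.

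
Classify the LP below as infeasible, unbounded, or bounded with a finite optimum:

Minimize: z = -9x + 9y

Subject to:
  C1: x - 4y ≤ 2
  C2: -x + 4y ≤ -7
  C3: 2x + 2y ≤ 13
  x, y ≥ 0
C1 requires x - 4y ≤ 2, while C2 (-x + 4y ≤ -7) is equivalent to x - 4y ≥ 7. Together they would need 7 ≤ x - 4y ≤ 2, which is impossible since 7 > 2. No point satisfies all constraints.

Infeasible: no point satisfies all constraints simultaneously.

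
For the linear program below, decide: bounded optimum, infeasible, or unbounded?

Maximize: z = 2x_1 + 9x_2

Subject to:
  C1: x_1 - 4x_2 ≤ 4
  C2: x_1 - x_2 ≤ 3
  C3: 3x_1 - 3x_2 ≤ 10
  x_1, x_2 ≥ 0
Feasible point: (0, 0) satisfies every constraint, so the LP is feasible.
Direction d = (0, 1): for each constraint row a, a·d ≤ 0 —
  (1)(0) + (-4)(1) = -4 ≤ 0
  (1)(0) + (-1)(1) = -1 ≤ 0
  (3)(0) + (-3)(1) = -3 ≤ 0
and d ≥ 0, so (0, 0) + t·d stays feasible for every t ≥ 0. Along this ray z = 2x_1 + 9x_2 changes by 9 per unit t, so z → +∞.

Unbounded: there is a feasible ray along which z → +∞.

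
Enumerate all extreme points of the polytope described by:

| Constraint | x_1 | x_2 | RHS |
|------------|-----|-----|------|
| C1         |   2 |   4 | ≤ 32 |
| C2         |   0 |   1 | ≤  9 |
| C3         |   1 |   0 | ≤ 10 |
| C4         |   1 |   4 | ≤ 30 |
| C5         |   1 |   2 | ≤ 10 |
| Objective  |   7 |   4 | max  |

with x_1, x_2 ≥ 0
Each vertex is the intersection of two constraint boundaries that also satisfies all remaining constraints:
  x_1 = 0 and x_2 = 0 → (0, 0)
  x_1 = 10 and x_1 + 2x_2 = 10 → (10, 0)
  x_1 + 2x_2 = 10 and x_1 = 0 → (0, 5)

Vertices: (0, 0), (10, 0), (0, 5)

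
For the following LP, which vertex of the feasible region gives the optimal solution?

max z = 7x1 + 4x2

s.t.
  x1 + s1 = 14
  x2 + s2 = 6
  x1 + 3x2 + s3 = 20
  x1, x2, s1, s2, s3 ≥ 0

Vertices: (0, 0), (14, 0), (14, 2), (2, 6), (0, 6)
(14, 2) with z = 106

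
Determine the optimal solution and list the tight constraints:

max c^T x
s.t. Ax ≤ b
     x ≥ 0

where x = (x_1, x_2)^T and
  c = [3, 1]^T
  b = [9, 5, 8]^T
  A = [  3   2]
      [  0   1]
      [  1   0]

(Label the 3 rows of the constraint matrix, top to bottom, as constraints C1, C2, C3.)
Optimal: x_1 = 3, x_2 = 0
Slack at optimum:
  C1: slack = 0 (binding)
  C2: slack = 5
  C3: slack = 5
  x_1 ≥ 0: x_1 = 3
  x_2 ≥ 0: x_2 = 0 (binding)
Binding constraints: C1, x_2 ≥ 0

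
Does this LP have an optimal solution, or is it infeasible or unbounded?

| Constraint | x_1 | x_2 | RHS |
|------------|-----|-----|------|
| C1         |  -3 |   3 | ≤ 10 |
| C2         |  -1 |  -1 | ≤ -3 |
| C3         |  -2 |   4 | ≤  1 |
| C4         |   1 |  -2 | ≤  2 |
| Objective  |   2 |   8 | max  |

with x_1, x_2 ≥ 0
Feasible point: (2, 1) satisfies every constraint, so the LP is feasible.
Direction d = (2, 1): for each constraint row a, a·d ≤ 0 —
  (-3)(2) + (3)(1) = -3 ≤ 0
  (-1)(2) + (-1)(1) = -3 ≤ 0
  (-2)(2) + (4)(1) = 0 ≤ 0
  (1)(2) + (-2)(1) = 0 ≤ 0
and d ≥ 0, so (2, 1) + t·d stays feasible for every t ≥ 0. Along this ray z = 2x_1 + 8x_2 changes by 12 per unit t, so z → +∞.

The LP is unbounded; z can be made arbitrarily large.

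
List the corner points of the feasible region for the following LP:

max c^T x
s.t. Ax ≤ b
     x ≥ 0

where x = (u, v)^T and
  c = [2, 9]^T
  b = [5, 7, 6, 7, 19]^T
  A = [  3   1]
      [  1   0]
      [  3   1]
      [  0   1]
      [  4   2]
Each vertex is the intersection of two constraint boundaries that also satisfies all remaining constraints:
  u = 0 and v = 0 → (0, 0)
  3u + v = 5 and v = 0 → (1.667, 0)
  3u + v = 5 and u = 0 → (0, 5)

Vertices: (0, 0), (1.667, 0), (0, 5)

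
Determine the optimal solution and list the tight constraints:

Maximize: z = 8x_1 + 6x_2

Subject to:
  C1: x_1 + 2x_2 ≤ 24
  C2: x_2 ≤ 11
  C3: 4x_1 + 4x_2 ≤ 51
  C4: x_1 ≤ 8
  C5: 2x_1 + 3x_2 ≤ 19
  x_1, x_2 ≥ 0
Optimal: x_1 = 8, x_2 = 1
Binding: C4, C5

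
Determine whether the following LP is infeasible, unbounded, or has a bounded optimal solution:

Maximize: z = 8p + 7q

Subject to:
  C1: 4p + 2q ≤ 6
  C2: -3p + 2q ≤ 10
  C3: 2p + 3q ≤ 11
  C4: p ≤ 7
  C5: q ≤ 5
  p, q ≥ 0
The point (0, 3) satisfies every constraint, so the LP is feasible; the constraints give p ≤ 7 and q ≤ 5, which with p, q ≥ 0 keep the feasible region inside a bounded box. A feasible, bounded LP attains a finite optimum at a vertex.

Evaluating z = 8p + 7q at each vertex:
  (0, 0): z = 0
  (1.5, 0): z = 12
  (0, 3): z = 21

Bounded optimum: z* = 21 at (0, 3).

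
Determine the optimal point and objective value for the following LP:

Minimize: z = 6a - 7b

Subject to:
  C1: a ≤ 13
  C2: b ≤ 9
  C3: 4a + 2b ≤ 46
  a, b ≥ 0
Each vertex is the intersection of two constraint boundaries that also satisfies all remaining constraints:
  a = 0 and b = 0 → (0, 0)
  4a + 2b = 46 and b = 0 → (11.5, 0)
  b = 9 and 4a + 2b = 46 → (7, 9)
  b = 9 and a = 0 → (0, 9)

Evaluating z = 6a - 7b at each vertex:
  (0, 0): z = 0
  (11.5, 0): z = 69
  (7, 9): z = -21
  (0, 9): z = -63

The minimum is at (0, 9) with z = -63.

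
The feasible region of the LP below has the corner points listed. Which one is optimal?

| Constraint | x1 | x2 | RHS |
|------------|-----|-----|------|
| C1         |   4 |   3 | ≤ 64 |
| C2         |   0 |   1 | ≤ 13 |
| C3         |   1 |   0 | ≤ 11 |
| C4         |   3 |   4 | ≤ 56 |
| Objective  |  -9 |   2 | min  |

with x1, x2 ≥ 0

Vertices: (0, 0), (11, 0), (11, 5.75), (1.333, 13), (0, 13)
Evaluating z = -9x1 + 2x2 at each vertex:
  (0, 0): z = 0
  (11, 0): z = -99
  (11, 5.75): z = -87.5
  (1.333, 13): z = 14
  (0, 13): z = 26

The smallest value is z = -99, attained at (11, 0).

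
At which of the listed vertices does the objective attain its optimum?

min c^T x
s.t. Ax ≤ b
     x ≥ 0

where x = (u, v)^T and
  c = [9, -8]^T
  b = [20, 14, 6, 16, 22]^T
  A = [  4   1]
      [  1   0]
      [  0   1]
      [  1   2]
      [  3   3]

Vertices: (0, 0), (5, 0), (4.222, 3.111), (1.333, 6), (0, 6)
(0, 6) with z = -48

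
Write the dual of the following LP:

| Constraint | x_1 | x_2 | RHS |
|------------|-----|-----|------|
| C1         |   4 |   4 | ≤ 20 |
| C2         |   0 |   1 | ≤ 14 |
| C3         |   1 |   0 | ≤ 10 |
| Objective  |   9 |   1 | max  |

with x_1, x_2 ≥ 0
Minimize: z = 20y1 + 14y2 + 10y3

Subject to:
  C1: -4y1 - y3 ≤ -9
  C2: -4y1 - y2 ≤ -1
  y1, y2, y3 ≥ 0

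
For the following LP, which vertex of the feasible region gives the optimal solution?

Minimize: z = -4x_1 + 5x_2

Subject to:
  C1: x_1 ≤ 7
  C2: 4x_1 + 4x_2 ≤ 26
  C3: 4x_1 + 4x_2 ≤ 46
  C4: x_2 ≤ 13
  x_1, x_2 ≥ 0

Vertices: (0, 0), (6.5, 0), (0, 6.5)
(6.5, 0) with z = -26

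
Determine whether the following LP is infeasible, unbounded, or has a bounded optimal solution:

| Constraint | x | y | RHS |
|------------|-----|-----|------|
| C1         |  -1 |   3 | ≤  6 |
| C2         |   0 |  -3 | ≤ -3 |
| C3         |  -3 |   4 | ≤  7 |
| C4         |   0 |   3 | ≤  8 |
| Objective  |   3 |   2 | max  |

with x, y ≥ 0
Feasible point: (0, 1) satisfies every constraint, so the LP is feasible.
Direction d = (1, 0): for each constraint row a, a·d ≤ 0 —
  (-1)(1) + (3)(0) = -1 ≤ 0
  (0)(1) + (-3)(0) = 0 ≤ 0
  (-3)(1) + (4)(0) = -3 ≤ 0
  (0)(1) + (3)(0) = 0 ≤ 0
and d ≥ 0, so (0, 1) + t·d stays feasible for every t ≥ 0. Along this ray z = 3x + 2y changes by 3 per unit t, so z → +∞.

The LP is unbounded; z can be made arbitrarily large.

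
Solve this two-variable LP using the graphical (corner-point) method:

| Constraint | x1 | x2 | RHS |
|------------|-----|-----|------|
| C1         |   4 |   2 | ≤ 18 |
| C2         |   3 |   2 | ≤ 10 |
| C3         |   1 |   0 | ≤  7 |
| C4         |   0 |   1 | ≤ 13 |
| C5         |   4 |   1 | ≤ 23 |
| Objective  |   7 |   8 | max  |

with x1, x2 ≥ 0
x1 = 0, x2 = 5, z = 40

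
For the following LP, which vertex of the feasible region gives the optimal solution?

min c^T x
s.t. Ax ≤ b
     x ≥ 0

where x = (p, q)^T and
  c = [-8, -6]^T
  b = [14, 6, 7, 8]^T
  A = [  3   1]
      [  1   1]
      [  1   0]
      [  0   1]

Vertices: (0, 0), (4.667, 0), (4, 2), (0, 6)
Evaluating z = -8p - 6q at each vertex:
  (0, 0): z = 0
  (4.667, 0): z = -37.33
  (4, 2): z = -44
  (0, 6): z = -36

The smallest value is z = -44, attained at (4, 2).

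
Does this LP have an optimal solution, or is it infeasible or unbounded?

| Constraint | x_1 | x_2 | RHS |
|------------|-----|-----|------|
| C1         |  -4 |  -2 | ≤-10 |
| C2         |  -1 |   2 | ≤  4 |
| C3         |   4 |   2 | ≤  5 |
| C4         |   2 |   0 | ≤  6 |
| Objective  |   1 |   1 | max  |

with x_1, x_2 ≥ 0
C3 requires 4x_1 + 2x_2 ≤ 5, while C1 (-4x_1 - 2x_2 ≤ -10) is equivalent to 4x_1 + 2x_2 ≥ 10. Together they would need 10 ≤ 4x_1 + 2x_2 ≤ 5, which is impossible since 10 > 5. No point satisfies all constraints.

The feasible region is empty; the LP is infeasible.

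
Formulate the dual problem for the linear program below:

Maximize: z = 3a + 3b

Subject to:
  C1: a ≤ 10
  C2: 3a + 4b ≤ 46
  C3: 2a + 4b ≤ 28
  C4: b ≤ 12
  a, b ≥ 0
Minimize: z = 10y1 + 46y2 + 28y3 + 12y4

Subject to:
  C1: -y1 - 3y2 - 2y3 ≤ -3
  C2: -4y2 - 4y3 - y4 ≤ -3
  y1, y2, y3, y4 ≥ 0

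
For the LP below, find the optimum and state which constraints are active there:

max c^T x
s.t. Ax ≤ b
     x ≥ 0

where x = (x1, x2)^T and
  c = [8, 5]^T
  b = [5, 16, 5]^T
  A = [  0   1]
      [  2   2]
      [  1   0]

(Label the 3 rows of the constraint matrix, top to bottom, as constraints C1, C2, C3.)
Optimal: x1 = 5, x2 = 3
Binding: C2, C3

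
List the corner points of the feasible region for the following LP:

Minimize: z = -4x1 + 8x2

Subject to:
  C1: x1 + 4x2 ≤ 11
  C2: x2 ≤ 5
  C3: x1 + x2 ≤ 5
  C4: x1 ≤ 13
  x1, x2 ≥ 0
Each vertex is the intersection of two constraint boundaries that also satisfies all remaining constraints:
  x1 = 0 and x2 = 0 → (0, 0)
  x1 + x2 = 5 and x2 = 0 → (5, 0)
  x1 + 4x2 = 11 and x1 + x2 = 5 → (3, 2)
  x1 + 4x2 = 11 and x1 = 0 → (0, 2.75)

Vertices: (0, 0), (5, 0), (3, 2), (0, 2.75)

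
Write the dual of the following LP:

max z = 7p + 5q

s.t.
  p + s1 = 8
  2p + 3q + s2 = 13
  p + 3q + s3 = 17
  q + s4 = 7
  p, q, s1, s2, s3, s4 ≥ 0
Minimize: z = 8y1 + 13y2 + 17y3 + 7y4

Subject to:
  C1: -y1 - 2y2 - y3 ≤ -7
  C2: -3y2 - 3y3 - y4 ≤ -5
  y1, y2, y3, y4 ≥ 0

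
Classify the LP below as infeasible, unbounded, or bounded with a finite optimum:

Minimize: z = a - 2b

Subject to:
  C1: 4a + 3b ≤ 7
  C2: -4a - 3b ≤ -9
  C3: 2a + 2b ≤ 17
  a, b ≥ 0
C1 requires 4a + 3b ≤ 7, while C2 (-4a - 3b ≤ -9) is equivalent to 4a + 3b ≥ 9. Together they would need 9 ≤ 4a + 3b ≤ 7, which is impossible since 9 > 7. No point satisfies all constraints.

Infeasible — the constraint set is empty.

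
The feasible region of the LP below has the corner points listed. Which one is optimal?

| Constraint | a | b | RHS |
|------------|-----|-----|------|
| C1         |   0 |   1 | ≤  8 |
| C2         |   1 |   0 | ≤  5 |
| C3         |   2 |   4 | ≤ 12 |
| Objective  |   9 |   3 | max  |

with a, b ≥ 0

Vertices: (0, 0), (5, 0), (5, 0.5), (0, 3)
Evaluating z = 9a + 3b at each vertex:
  (0, 0): z = 0
  (5, 0): z = 45
  (5, 0.5): z = 46.5
  (0, 3): z = 9

The largest value is z = 46.5, attained at (5, 0.5).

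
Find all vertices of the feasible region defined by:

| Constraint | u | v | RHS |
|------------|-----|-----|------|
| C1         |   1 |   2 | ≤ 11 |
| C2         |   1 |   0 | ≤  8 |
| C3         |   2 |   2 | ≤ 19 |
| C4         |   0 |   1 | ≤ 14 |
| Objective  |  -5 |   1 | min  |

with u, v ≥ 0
Each vertex is the intersection of two constraint boundaries that also satisfies all remaining constraints:
  u = 0 and v = 0 → (0, 0)
  u = 8 and v = 0 → (8, 0)
  u + 2v = 11 and u = 8 → (8, 1.5)
  u + 2v = 11 and u = 0 → (0, 5.5)

Vertices: (0, 0), (8, 0), (8, 1.5), (0, 5.5)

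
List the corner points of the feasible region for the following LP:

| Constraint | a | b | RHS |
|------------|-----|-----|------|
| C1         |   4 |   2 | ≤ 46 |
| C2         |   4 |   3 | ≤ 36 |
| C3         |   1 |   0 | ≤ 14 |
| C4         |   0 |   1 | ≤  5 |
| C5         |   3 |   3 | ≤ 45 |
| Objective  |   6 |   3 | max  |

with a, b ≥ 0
Each vertex is the intersection of two constraint boundaries that also satisfies all remaining constraints:
  a = 0 and b = 0 → (0, 0)
  4a + 3b = 36 and b = 0 → (9, 0)
  4a + 3b = 36 and b = 5 → (5.25, 5)
  b = 5 and a = 0 → (0, 5)

Vertices: (0, 0), (9, 0), (5.25, 5), (0, 5)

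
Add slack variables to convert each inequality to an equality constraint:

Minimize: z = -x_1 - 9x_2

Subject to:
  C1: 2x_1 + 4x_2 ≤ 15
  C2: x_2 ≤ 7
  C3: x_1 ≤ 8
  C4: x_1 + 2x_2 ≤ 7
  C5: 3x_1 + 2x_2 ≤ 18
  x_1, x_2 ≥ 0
min z = -x_1 - 9x_2

s.t.
  2x_1 + 4x_2 + s1 = 15
  x_2 + s2 = 7
  x_1 + s3 = 8
  x_1 + 2x_2 + s4 = 7
  3x_1 + 2x_2 + s5 = 18
  x_1, x_2, s1, s2, s3, s4, s5 ≥ 0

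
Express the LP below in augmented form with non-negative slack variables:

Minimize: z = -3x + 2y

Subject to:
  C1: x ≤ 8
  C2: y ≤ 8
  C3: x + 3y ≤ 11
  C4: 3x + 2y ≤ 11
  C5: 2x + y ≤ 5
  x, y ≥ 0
min z = -3x + 2y

s.t.
  x + s1 = 8
  y + s2 = 8
  x + 3y + s3 = 11
  3x + 2y + s4 = 11
  2x + y + s5 = 5
  x, y, s1, s2, s3, s4, s5 ≥ 0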